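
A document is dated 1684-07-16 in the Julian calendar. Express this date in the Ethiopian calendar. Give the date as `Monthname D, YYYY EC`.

The source date corresponds to 26 July 1684 in the Gregorian calendar (JDN 2336336).
That day falls on 22 Hamle 1676 EC in the Ethiopian calendar.

Hamle 22, 1676 EC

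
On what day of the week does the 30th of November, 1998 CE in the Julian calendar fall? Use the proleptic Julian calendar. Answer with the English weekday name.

Equivalently 13 December 1998 Gregorian, JDN 2451161.
Since JDN mod 7 = 6 (0 = Monday), the day is Sunday.

Sunday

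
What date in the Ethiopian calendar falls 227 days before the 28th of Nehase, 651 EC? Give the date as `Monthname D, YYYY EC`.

The starting date is JDN 1961990; 1961990 − 227 = 1961763.
JDN 1961763 corresponds to Tir 11, 651 EC.

Tir 11, 651 EC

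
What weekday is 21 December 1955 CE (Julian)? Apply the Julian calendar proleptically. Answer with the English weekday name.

Tuesday

Equivalently 3 January 1956 Gregorian, JDN 2435476.
Since JDN mod 7 = 1 (0 = Monday), the day is Tuesday.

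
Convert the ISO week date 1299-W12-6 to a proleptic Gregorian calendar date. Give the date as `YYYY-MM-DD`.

ISO week 1 of 1299 is the week containing the first Thursday of 1299.
Week 12, day 6 (Saturday) lands on 1299-03-21.

1299-03-21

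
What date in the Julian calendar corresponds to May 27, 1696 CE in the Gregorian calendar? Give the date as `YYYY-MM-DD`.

1696-05-17

For dates in this range the Gregorian date is 10 days ahead of the Julian.
27 May 1696 Gregorian − 10 days → 17 May 1696 Julian.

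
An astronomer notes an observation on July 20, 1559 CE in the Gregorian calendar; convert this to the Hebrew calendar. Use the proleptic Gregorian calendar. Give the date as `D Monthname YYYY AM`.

6 Av 5319 AM

Julian Day Number of the source date = 2290673.
Converting JDN 2290673 to the Hebrew calendar gives 6 Av 5319 AM.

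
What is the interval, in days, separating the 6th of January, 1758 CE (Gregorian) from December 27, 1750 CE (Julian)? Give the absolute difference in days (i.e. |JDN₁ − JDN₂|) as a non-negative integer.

2556

First date → JDN 2363162; second date → JDN 2360606.
The interval is |2363162 − 2360606| = 2556 days.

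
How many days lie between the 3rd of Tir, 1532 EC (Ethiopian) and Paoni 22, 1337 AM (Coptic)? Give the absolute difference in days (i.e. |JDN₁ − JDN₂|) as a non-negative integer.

29754

JDN of the first date = 2283541.
JDN of the second date = 2313295.
|2313295 − 2283541| = 29754.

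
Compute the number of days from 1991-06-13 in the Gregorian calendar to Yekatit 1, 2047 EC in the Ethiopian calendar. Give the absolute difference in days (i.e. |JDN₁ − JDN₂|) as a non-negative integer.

First date → JDN 2448421; second date → JDN 2471672.
The interval is |2448421 − 2471672| = 23251 days.

23251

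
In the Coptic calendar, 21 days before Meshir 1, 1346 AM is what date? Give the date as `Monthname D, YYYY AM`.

Tobi 10, 1346 AM

JDN of Meshir 1, 1346 AM = 2316441.
2316441 − 21 = 2316420.
JDN 2316420 in the Coptic calendar is Tobi 10, 1346 AM.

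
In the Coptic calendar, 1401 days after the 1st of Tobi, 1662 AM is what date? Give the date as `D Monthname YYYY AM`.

1 Hathor 1666 AM

The starting date is JDN 2431830; 2431830 + 1401 = 2433231.
JDN 2433231 corresponds to 1 Hathor 1666 AM.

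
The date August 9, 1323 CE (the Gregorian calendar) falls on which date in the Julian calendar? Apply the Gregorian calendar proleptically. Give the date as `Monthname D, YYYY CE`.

August 1, 1323 CE

At this point the Julian calendar is 8 days behind the Gregorian.
9 August 1323 Gregorian − 8 days → 1 August 1323 Julian.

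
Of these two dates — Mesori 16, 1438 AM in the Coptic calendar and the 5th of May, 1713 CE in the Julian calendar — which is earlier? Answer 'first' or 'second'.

second

Converting both to JDN: 2350239 vs 2346856; the smaller is the second.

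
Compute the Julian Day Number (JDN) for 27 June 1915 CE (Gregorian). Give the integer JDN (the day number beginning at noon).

JDN 2451545 is 1 January 2000 CE (Gregorian); the target day is −30869 days from there, so JDN = 2420676.

2420676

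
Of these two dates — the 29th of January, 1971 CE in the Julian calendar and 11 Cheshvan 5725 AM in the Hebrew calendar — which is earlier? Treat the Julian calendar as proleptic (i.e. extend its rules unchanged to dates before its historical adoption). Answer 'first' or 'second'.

second

Converting both to JDN: 2440994 vs 2438686; the smaller is the second.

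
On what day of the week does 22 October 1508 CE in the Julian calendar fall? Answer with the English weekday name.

Sunday

Equivalently 1 November 1508 Gregorian, JDN 2272150.
JDN 2272150 mod 7 = 6, and JDN 0 was a Monday, so this is a Sunday.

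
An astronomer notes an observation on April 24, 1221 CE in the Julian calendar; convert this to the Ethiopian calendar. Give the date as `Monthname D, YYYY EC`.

The source date corresponds to 1 May 1221 in the proleptic Gregorian calendar (JDN 2167142).
That day falls on 29 Miyazya 1213 EC in the Ethiopian calendar.

Miyazya 29, 1213 EC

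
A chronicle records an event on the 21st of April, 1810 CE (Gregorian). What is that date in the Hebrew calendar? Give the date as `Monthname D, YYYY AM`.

Julian Day Number of the source date = 2382259.
Converting JDN 2382259 to the Hebrew calendar gives 17 Nisan 5570 AM.

Nisan 17, 5570 AM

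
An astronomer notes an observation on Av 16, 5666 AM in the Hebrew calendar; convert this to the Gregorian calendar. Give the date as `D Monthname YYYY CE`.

Julian Day Number of the source date = 2417430.
Converting JDN 2417430 to the Gregorian calendar gives 7 August 1906 CE.

7 August 1906 CE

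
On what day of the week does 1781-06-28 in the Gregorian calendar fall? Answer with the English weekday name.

Thursday

2371736 ≡ 3 (mod 7); counting from Monday = 0 gives Thursday.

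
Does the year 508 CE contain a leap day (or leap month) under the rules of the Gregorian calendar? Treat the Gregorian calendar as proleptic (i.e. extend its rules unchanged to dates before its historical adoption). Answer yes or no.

508 is divisible by 4 and not by 100, so it is a leap year.

yes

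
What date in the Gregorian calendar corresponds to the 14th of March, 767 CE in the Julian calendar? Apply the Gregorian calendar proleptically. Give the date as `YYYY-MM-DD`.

0767-03-18

For dates in this range the Gregorian date is 4 days ahead of the Julian.
14 March 767 Julian + 4 days → 18 March 767 Gregorian.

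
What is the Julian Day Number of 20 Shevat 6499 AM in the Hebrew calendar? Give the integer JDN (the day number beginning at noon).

In the Gregorian calendar the same day is 20 February 2739.
JDN 2400001 is 17 November 1858 CE (Gregorian), MJD 0; the target day is +321508 days from there, so JDN = 2721509.

2721509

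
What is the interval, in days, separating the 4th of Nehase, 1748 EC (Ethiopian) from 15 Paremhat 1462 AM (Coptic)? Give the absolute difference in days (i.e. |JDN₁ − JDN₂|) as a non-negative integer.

3792

First date → JDN 2362646; second date → JDN 2358854.
The interval is |2362646 − 2358854| = 3792 days.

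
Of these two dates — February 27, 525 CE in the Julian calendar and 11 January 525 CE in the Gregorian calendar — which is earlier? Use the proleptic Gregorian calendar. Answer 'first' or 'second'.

second

First date → JDN 1912872; second date → JDN 1912823.
JDN 1912823 < JDN 1912872, so the second date is earlier.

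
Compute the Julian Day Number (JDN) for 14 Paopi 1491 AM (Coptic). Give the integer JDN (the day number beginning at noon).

2369295

Equivalently 22 October 1774 (Gregorian).
JDN 2299161 is 15 October 1582 CE (Gregorian); the target day is +70134 days from there, so JDN = 2369295.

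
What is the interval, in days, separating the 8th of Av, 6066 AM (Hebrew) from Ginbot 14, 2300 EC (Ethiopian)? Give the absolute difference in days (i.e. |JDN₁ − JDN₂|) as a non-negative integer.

675

JDN of the first date = 2563509.
JDN of the second date = 2564184.
|2564184 − 2563509| = 675.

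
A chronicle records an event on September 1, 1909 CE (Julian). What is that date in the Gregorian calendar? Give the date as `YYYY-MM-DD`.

The Julian–Gregorian offset here is 13 days (Julian trailing).
1 September 1909 Julian + 13 days → 14 September 1909 Gregorian.

1909-09-14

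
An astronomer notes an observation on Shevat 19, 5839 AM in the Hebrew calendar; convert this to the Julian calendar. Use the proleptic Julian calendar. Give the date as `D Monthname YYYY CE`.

8 January 2079 CE

Julian Day Number of the source date = 2480420.
Converting JDN 2480420 to the Julian calendar gives 8 January 2079 CE.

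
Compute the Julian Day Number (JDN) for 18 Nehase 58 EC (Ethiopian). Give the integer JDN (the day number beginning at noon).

1745387

In the proleptic Gregorian calendar the same day is 9 August 66.
JDN 2400001 is 17 November 1858 CE (Gregorian), MJD 0; the target day is −654614 days from there, so JDN = 1745387.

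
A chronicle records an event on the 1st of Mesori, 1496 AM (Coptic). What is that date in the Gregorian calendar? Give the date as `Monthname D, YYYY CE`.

August 5, 1780 CE

Julian Day Number of the source date = 2371409.
Converting JDN 2371409 to the Gregorian calendar gives 5 August 1780 CE.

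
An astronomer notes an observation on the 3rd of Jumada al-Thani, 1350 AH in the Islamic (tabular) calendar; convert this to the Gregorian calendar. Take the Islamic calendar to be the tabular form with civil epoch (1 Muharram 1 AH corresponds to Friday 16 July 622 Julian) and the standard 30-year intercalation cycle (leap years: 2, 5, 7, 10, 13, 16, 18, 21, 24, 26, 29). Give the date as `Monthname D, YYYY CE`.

October 16, 1931 CE

Both dates share Julian Day Number 2426631; in the Gregorian calendar that is 16 October 1931 CE.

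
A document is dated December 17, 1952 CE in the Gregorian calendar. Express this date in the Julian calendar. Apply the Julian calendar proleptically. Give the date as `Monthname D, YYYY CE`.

December 4, 1952 CE

The Julian–Gregorian offset here is 13 days (Julian trailing).
17 December 1952 Gregorian − 13 days → 4 December 1952 Julian.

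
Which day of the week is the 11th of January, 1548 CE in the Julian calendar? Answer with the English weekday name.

Wednesday

In the proleptic Gregorian calendar this is 21 January 1548 (JDN 2286475).
JDN 2286475 mod 7 = 2, and JDN 0 was a Monday, so this is a Wednesday.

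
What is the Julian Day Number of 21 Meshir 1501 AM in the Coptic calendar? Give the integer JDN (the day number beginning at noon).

2373075

Equivalently 26 February 1785 (Gregorian).
JDN 2299161 is 15 October 1582 CE (Gregorian); the target day is +73914 days from there, so JDN = 2373075.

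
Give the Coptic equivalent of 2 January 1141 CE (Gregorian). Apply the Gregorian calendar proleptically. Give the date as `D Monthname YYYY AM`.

Both dates share Julian Day Number 2137803; in the Coptic calendar that is 30 Koiak 857 AM.

30 Koiak 857 AM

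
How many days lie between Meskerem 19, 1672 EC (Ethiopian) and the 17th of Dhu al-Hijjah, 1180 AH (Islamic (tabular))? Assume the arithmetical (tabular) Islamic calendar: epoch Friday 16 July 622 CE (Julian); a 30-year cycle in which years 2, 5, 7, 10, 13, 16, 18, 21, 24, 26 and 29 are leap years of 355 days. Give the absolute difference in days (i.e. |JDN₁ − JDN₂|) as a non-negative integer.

First date → JDN 2334572; second date → JDN 2366579.
The interval is |2334572 − 2366579| = 32007 days.

32007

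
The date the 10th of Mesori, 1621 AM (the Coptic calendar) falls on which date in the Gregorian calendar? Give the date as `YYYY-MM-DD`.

1905-08-16

Both dates share Julian Day Number 2417074; in the Gregorian calendar that is 16 August 1905 CE.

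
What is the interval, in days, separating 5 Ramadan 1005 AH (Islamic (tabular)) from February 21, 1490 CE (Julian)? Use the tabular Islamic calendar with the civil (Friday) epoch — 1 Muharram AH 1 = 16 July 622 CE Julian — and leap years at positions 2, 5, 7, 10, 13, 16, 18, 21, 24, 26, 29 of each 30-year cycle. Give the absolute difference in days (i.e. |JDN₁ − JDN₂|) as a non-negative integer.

JDN of the first date = 2304464.
JDN of the second date = 2265332.
|2265332 − 2304464| = 39132.

39132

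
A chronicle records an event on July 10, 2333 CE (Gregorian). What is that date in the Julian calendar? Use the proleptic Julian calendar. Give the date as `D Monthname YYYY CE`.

For dates in this range the Gregorian date is 16 days ahead of the Julian.
10 July 2333 Gregorian − 16 days → 24 June 2333 Julian.

24 June 2333 CE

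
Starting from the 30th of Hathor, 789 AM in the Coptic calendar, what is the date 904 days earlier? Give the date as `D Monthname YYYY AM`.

12 Paoni 786 AM

JDN of the 30th of Hathor, 789 AM = 2112936.
2112936 − 904 = 2112032.
JDN 2112032 in the Coptic calendar is 12 Paoni 786 AM.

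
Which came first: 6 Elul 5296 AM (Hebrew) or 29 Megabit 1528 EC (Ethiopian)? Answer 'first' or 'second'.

Converting both to JDN: 2282317 vs 2282166; the smaller is the second.

second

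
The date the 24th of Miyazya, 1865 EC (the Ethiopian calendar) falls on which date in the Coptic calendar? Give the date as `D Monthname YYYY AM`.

24 Parmouti 1589 AM

Both dates share Julian Day Number 2405280; in the Coptic calendar that is 24 Parmouti 1589 AM.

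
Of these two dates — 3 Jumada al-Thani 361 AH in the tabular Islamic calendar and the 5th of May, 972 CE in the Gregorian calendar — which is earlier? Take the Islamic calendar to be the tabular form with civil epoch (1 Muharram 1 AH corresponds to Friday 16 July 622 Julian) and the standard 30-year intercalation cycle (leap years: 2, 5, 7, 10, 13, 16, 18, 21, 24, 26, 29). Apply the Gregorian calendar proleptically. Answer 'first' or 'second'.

first

The two dates have Julian Day Numbers 2076162 and 2076201 respectively.
Since 2076162 < 2076201, the first date comes first.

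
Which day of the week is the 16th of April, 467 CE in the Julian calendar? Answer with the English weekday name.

Sunday

Equivalently 17 April 467 Gregorian, JDN 1891735.
JDN 1891735 mod 7 = 6, and JDN 0 was a Monday, so this is a Sunday.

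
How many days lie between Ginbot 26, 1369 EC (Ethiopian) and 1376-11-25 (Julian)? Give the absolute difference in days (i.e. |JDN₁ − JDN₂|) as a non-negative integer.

177

JDN of the first date = 2224148.
JDN of the second date = 2223971.
|2223971 − 2224148| = 177.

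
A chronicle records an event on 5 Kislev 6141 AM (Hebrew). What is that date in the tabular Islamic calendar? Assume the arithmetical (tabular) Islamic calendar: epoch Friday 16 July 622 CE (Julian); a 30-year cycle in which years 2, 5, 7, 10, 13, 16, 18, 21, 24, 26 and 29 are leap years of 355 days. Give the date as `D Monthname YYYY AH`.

6 Jumada al-Awwal 1813 AH

The source date corresponds to 4 December 2380 in the Gregorian calendar (JDN 2590675).
That day falls on 6 Jumada al-Awwal 1813 AH in the tabular Islamic calendar.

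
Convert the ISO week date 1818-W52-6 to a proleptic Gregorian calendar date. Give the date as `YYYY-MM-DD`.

ISO week 1 of 1818 is the week containing the first Thursday of 1818.
Week 52, day 6 (Saturday) lands on 1818-12-26.

1818-12-26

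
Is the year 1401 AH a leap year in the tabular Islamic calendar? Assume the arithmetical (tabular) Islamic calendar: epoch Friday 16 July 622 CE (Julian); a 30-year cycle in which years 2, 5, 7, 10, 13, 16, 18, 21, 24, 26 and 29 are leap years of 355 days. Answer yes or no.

yes

Year 1401 AH is year 21 of its 30-year cycle; leap positions are 2, 5, 7, 10, 13, 16, 18, 21, 24, 26, 29, so it is a leap year (355 days).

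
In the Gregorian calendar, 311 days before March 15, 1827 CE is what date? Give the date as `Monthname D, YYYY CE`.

May 8, 1826 CE

JDN of March 15, 1827 CE = 2388431.
2388431 − 311 = 2388120.
JDN 2388120 in the Gregorian calendar is May 8, 1826 CE.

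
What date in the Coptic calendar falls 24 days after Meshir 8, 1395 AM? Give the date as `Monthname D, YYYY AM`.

JDN of Meshir 8, 1395 AM = 2334345.
2334345 + 24 = 2334369.
JDN 2334369 in the Coptic calendar is Paremhat 2, 1395 AM.

Paremhat 2, 1395 AM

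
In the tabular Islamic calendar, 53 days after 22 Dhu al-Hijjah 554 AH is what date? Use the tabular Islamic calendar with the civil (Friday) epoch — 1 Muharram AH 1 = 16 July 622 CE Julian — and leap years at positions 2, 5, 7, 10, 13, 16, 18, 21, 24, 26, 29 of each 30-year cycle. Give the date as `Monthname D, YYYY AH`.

The starting date is JDN 2144751; 2144751 + 53 = 2144804.
JDN 2144804 corresponds to Safar 16, 555 AH.

Safar 16, 555 AH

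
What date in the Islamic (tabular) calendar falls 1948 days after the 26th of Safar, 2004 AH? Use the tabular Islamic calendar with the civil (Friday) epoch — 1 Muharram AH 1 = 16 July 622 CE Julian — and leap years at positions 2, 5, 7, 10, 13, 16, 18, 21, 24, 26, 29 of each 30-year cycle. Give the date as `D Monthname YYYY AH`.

25 Sha'ban 2009 AH

The starting date is JDN 2658291; 2658291 + 1948 = 2660239.
JDN 2660239 corresponds to 25 Sha'ban 2009 AH.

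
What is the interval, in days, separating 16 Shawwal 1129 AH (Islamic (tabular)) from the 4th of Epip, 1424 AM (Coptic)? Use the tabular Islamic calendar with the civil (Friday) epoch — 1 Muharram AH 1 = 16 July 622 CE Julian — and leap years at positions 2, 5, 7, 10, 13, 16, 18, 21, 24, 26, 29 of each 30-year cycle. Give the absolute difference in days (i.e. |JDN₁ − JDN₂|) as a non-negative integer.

3363

JDN of the first date = 2348447.
JDN of the second date = 2345084.
|2345084 − 2348447| = 3363.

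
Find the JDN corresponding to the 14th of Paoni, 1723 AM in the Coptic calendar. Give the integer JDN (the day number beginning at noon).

Equivalently 21 June 2007 (Gregorian).
JDN 2400001 is 17 November 1858 CE (Gregorian), MJD 0; the target day is +54272 days from there, so JDN = 2454273.

2454273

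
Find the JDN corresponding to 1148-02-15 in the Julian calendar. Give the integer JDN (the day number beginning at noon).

In the proleptic Gregorian calendar the same day is 22 February 1148.
JDN 2451545 is 1 January 2000 CE (Gregorian); the target day is −311135 days from there, so JDN = 2140410.

2140410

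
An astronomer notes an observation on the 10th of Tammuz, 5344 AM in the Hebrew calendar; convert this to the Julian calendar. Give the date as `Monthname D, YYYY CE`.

June 9, 1584 CE

The source date corresponds to 19 June 1584 in the Gregorian calendar (JDN 2299774).
That day falls on 9 June 1584 CE in the Julian calendar.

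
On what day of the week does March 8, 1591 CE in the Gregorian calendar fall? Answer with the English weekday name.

2302227 ≡ 4 (mod 7); counting from Monday = 0 gives Friday.

Friday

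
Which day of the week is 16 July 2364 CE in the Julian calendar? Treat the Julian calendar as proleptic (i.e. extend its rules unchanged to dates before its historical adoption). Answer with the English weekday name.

Saturday

In the Gregorian calendar this is 1 August 2364 (JDN 2584706).
JDN 2584706 mod 7 = 5, and JDN 0 was a Monday, so this is a Saturday.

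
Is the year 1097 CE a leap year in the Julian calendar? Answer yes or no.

1097 mod 4 = 1, so it is a common year in the Julian calendar.

no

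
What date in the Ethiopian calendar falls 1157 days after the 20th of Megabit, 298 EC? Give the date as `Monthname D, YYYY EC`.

JDN of the 20th of Megabit, 298 EC = 1832899.
1832899 + 1157 = 1834056.
JDN 1834056 in the Ethiopian calendar is Ginbot 21, 301 EC.

Ginbot 21, 301 EC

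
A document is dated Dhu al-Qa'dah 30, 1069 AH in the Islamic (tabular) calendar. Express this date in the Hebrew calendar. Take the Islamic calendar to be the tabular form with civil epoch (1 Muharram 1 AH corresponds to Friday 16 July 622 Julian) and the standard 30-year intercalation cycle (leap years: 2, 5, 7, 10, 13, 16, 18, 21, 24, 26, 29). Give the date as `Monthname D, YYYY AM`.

The source date corresponds to 19 August 1659 in the Gregorian calendar (JDN 2327228).
That day falls on 30 Av 5419 AM in the Hebrew calendar.

Av 30, 5419 AM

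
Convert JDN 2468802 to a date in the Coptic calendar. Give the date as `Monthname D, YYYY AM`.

Paremhat 23, 1763 AM

The Gregorian equivalent of JDN 2468802 is 1 April 2047.
In the Coptic calendar that day is Paremhat 23, 1763 AM.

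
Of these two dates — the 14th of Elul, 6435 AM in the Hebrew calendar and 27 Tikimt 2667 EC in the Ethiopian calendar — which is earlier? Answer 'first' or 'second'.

First date → JDN 2698323; second date → JDN 2698033.
JDN 2698033 < JDN 2698323, so the second date is earlier.

second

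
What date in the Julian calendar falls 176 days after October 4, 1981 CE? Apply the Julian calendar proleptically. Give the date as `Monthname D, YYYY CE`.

The starting date is JDN 2444895; 2444895 + 176 = 2445071.
JDN 2445071 corresponds to March 29, 1982 CE.

March 29, 1982 CE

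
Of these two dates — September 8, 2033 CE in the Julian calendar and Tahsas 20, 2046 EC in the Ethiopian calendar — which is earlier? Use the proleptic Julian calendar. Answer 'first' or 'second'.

first

Converting both to JDN: 2463862 vs 2471266; the smaller is the first.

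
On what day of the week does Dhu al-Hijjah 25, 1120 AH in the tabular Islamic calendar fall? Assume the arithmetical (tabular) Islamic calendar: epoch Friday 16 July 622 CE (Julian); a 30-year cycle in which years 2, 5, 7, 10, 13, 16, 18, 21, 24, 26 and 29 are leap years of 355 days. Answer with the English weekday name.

Thursday

Equivalently 7 March 1709 Gregorian, JDN 2345325.
JDN 2345325 mod 7 = 3, and JDN 0 was a Monday, so this is a Thursday.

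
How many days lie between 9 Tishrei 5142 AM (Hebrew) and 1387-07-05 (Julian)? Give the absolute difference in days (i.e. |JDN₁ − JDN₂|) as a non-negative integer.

First date → JDN 2225738; second date → JDN 2227845.
The interval is |2225738 − 2227845| = 2107 days.

2107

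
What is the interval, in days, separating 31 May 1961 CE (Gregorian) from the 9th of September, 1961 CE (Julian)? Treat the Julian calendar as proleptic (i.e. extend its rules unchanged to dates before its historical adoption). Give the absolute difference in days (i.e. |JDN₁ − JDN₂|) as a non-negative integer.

First date → JDN 2437451; second date → JDN 2437565.
The interval is |2437451 − 2437565| = 114 days.

114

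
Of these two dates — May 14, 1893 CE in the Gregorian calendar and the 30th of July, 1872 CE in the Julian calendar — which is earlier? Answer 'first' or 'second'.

Converting both to JDN: 2412598 vs 2405017; the smaller is the second.

second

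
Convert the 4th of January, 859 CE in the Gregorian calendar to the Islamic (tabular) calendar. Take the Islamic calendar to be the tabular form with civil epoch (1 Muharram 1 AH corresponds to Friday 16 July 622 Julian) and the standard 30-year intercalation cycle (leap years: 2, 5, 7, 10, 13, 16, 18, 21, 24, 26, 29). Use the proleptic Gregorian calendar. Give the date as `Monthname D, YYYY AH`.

Julian Day Number of the source date = 2034807.
Converting JDN 2034807 to the tabular Islamic calendar gives 21 Ramadan 244 AH.

Ramadan 21, 244 AH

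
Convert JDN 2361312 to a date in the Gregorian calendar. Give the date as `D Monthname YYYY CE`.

13 December 1752 CE

JDN 2451545 is 1 Jan 2000; 2361312 is −90233 days from there.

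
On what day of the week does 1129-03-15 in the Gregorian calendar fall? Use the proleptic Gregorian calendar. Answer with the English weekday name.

Friday

JDN 2133492 mod 7 = 4, and JDN 0 was a Monday, so this is a Friday.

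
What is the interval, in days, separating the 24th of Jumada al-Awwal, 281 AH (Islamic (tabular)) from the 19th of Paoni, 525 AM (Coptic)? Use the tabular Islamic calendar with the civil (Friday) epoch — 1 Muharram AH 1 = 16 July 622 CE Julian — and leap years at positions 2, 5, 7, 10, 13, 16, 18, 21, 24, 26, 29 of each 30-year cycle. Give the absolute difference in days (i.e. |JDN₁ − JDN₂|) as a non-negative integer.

31095

First date → JDN 2047804; second date → JDN 2016709.
The interval is |2047804 − 2016709| = 31095 days.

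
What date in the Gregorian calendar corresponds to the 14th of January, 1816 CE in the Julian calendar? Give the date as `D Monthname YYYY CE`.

The Julian–Gregorian offset here is 12 days (Julian trailing).
14 January 1816 Julian + 12 days → 26 January 1816 Gregorian.

26 January 1816 CE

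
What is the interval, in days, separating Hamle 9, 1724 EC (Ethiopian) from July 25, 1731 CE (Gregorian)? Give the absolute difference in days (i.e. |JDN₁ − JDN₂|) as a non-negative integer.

First date → JDN 2353855; second date → JDN 2353500.
The interval is |2353855 − 2353500| = 355 days.

355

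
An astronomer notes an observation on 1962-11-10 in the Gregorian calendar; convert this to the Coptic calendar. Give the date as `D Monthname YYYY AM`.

Both dates share Julian Day Number 2437979; in the Coptic calendar that is 1 Hathor 1679 AM.

1 Hathor 1679 AM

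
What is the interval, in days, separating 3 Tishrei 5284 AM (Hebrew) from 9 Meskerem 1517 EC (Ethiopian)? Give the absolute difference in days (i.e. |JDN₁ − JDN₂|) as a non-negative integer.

360

First date → JDN 2277588; second date → JDN 2277948.
The interval is |2277588 − 2277948| = 360 days.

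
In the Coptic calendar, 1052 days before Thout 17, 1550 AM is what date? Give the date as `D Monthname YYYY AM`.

1 Hathor 1547 AM

JDN of Thout 17, 1550 AM = 2390818.
2390818 − 1052 = 2389766.
JDN 2389766 in the Coptic calendar is 1 Hathor 1547 AM.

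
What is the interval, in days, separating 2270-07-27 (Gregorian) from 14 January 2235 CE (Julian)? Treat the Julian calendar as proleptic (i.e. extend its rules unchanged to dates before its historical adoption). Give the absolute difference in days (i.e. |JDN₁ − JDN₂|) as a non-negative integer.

JDN of the first date = 2550368.
JDN of the second date = 2537405.
|2537405 − 2550368| = 12963.

12963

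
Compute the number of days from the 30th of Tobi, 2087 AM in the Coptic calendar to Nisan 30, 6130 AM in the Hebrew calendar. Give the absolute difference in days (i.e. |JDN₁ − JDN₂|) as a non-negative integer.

First date → JDN 2587090; second date → JDN 2586801.
The interval is |2587090 − 2586801| = 289 days.

289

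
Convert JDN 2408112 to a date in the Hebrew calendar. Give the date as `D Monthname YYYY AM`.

The Gregorian equivalent of JDN 2408112 is 31 January 1881.
In the Hebrew calendar that day is 1 Adar I 5641 AM.

1 Adar I 5641 AM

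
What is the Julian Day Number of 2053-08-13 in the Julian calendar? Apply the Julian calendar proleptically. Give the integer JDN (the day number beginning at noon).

In the Gregorian calendar the same day is 26 August 2053.
JDN 2299161 is 15 October 1582 CE (Gregorian); the target day is +171980 days from there, so JDN = 2471141.

2471141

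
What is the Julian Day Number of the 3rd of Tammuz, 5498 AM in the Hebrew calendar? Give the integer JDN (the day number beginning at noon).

2356023

Equivalently 21 June 1738 (Gregorian).
JDN 2451545 is 1 January 2000 CE (Gregorian); the target day is −95522 days from there, so JDN = 2356023.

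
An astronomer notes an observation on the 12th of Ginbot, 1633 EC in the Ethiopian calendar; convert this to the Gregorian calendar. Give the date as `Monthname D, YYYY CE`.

May 17, 1641 CE

Julian Day Number of the source date = 2320560.
Converting JDN 2320560 to the Gregorian calendar gives 17 May 1641 CE.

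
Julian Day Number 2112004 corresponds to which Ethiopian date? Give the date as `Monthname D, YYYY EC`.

Ginbot 14, 1062 EC

JDN 2112004 is 15 May 1070 in the proleptic Gregorian calendar.
In the Ethiopian calendar that day is Ginbot 14, 1062 EC.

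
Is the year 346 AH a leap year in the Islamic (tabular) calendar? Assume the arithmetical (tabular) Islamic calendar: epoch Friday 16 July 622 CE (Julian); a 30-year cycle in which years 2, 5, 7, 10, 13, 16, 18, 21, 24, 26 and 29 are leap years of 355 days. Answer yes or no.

yes

Year 346 AH is year 16 of its 30-year cycle; leap positions are 2, 5, 7, 10, 13, 16, 18, 21, 24, 26, 29, so it is a leap year (355 days).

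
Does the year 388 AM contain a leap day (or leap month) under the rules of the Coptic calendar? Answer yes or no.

no

388 mod 4 = 0; in the Coptic calendar a year is leap when year mod 4 = 3, so it is a common year.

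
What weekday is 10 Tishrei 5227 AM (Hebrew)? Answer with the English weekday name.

Saturday

In the proleptic Gregorian calendar this is 29 September 1466 (JDN 2256777).
JDN 2256777 mod 7 = 5, and JDN 0 was a Monday, so this is a Saturday.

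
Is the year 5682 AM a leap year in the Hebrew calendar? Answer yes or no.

no

Hebrew year 5682 is year 1 of its 19-year Metonic cycle; leap years are at positions 3, 6, 8, 11, 14, 17, 19, so it is a common year (12 months).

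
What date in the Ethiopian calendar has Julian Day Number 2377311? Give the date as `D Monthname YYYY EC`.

JDN 2377311 is 2 October 1796 in the Gregorian calendar.
In the Ethiopian calendar that day is 24 Meskerem 1789 EC.

24 Meskerem 1789 EC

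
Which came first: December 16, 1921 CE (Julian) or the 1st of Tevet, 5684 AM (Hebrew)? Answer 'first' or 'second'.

The two dates have Julian Day Numbers 2423053 and 2423763 respectively.
Since 2423053 < 2423763, the first date comes first.

first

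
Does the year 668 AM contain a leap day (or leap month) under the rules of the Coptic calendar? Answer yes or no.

668 mod 4 = 0; in the Coptic calendar a year is leap when year mod 4 = 3, so it is a common year.

no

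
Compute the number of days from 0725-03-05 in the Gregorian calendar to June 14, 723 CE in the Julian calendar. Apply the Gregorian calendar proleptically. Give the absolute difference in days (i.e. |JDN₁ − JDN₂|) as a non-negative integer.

JDN of the first date = 1985924.
JDN of the second date = 1985298.
|1985298 − 1985924| = 626.

626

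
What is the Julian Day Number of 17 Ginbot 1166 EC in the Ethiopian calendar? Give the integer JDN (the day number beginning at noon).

2149993

Equivalently 19 May 1174 (proleptic Gregorian).
JDN 2400001 is 17 November 1858 CE (Gregorian), MJD 0; the target day is −250008 days from there, so JDN = 2149993.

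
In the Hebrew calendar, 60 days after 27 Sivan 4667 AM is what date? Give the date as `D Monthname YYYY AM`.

28 Av 4667 AM

JDN of 27 Sivan 4667 AM = 2052500.
2052500 + 60 = 2052560.
JDN 2052560 in the Hebrew calendar is 28 Av 4667 AM.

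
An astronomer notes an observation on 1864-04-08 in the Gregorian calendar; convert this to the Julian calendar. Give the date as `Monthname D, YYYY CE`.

For dates in this range the Gregorian date is 12 days ahead of the Julian.
8 April 1864 Gregorian − 12 days → 27 March 1864 Julian.

March 27, 1864 CE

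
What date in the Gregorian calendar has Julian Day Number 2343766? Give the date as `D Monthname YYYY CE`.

29 November 1704 CE

JDN 2451545 is 1 Jan 2000; 2343766 is −107779 days from there.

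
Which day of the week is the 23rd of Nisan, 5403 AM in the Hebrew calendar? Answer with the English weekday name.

Sunday

Equivalently 12 April 1643 Gregorian, JDN 2321255.
JDN 2321255 mod 7 = 6, and JDN 0 was a Monday, so this is a Sunday.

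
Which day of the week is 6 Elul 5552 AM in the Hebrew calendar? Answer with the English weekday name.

This is JDN 2375811 (24 August 1792 Gregorian).
Since JDN mod 7 = 4 (0 = Monday), the day is Friday.

Friday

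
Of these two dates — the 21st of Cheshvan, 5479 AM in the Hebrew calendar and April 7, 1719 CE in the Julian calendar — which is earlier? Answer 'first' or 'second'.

First date → JDN 2348865; second date → JDN 2349019.
JDN 2348865 < JDN 2349019, so the first date is earlier.

first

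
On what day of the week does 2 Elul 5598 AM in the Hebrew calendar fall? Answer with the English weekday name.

Thursday

In the Gregorian calendar this is 23 August 1838 (JDN 2392610).
JDN 2392610 mod 7 = 3, and JDN 0 was a Monday, so this is a Thursday.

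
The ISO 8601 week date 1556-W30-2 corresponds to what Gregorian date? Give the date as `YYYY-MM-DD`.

1556-07-24

ISO week 1 of 1556 is the week containing the first Thursday of 1556.
Week 30, day 2 (Tuesday) lands on 1556-07-24.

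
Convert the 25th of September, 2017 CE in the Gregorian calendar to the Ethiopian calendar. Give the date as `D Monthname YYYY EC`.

15 Meskerem 2010 EC

Julian Day Number of the source date = 2458022.
Converting JDN 2458022 to the Ethiopian calendar gives 15 Meskerem 2010 EC.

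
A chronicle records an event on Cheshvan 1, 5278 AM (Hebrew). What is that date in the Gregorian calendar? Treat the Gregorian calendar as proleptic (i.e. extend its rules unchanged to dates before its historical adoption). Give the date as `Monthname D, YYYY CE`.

October 27, 1517 CE

Julian Day Number of the source date = 2275432.
Converting JDN 2275432 to the Gregorian calendar gives 27 October 1517 CE.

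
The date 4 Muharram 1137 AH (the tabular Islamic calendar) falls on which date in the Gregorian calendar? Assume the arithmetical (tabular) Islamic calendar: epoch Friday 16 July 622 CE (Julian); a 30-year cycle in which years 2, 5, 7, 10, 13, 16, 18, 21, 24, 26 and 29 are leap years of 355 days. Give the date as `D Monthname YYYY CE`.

23 September 1724 CE

Both dates share Julian Day Number 2351004; in the Gregorian calendar that is 23 September 1724 CE.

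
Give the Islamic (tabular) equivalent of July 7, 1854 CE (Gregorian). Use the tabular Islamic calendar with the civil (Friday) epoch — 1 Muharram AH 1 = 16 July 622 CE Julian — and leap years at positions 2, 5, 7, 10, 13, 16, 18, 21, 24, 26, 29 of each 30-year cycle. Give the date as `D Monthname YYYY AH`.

11 Shawwal 1270 AH

Julian Day Number of the source date = 2398407.
Converting JDN 2398407 to the tabular Islamic calendar gives 11 Shawwal 1270 AH.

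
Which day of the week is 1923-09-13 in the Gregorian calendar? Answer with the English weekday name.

2423676 ≡ 3 (mod 7); counting from Monday = 0 gives Thursday.

Thursday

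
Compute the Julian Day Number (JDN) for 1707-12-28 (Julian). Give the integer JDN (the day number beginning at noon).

2344901

Equivalently 8 January 1708 (Gregorian).
JDN 2451545 is 1 January 2000 CE (Gregorian); the target day is −106644 days from there, so JDN = 2344901.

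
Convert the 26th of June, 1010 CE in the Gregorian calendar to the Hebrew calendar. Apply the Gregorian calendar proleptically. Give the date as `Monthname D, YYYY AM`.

Tammuz 6, 4770 AM

Both dates share Julian Day Number 2090131; in the Hebrew calendar that is 6 Tammuz 4770 AM.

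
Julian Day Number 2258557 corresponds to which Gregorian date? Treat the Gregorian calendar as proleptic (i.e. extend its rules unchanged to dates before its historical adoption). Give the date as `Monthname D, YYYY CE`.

August 14, 1471 CE

Counting from JDN 2299161 = 15 Oct 1582 gives an offset of -40604 days.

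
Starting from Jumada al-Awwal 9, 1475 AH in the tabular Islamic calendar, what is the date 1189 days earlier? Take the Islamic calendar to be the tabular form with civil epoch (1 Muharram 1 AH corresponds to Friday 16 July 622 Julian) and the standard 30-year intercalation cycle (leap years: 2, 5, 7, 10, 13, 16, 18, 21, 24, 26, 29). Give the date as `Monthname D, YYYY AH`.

JDN of Jumada al-Awwal 9, 1475 AH = 2470902.
2470902 − 1189 = 2469713.
JDN 2469713 in the tabular Islamic calendar is Muharram 1, 1472 AH.

Muharram 1, 1472 AH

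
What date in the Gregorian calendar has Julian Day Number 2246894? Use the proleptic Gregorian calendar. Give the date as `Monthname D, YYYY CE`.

September 8, 1439 CE

Counting from JDN 2299161 = 15 Oct 1582 gives an offset of -52267 days.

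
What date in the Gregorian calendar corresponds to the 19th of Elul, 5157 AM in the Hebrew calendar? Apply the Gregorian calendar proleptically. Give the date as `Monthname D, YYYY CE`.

Julian Day Number of the source date = 2231566.
Converting JDN 2231566 to the Gregorian calendar gives 19 September 1397 CE.

September 19, 1397 CE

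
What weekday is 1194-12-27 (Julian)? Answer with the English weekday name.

In the proleptic Gregorian calendar this is 3 January 1195 (JDN 2157527).
2157527 ≡ 1 (mod 7); counting from Monday = 0 gives Tuesday.

Tuesday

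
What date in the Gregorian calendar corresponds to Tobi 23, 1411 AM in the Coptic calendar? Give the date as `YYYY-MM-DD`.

1695-01-28

Julian Day Number of the source date = 2340174.
Converting JDN 2340174 to the Gregorian calendar gives 28 January 1695 CE.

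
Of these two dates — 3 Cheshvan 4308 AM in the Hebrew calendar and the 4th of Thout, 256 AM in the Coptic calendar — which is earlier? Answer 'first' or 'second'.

First date → JDN 1921126; second date → JDN 1918172.
JDN 1918172 < JDN 1921126, so the second date is earlier.

second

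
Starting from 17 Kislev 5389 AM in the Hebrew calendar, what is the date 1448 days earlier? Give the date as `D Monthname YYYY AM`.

JDN of 17 Kislev 5389 AM = 2316022.
2316022 − 1448 = 2314574.
JDN 2314574 in the Hebrew calendar is 16 Tevet 5385 AM.

16 Tevet 5385 AM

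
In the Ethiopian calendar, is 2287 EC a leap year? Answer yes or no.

2287 mod 4 = 3; in the Ethiopian calendar a year is leap when year mod 4 = 3, so it is a leap year.

yes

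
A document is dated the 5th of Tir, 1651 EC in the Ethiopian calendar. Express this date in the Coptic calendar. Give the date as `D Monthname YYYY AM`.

5 Tobi 1375 AM

The source date corresponds to 10 January 1659 in the Gregorian calendar (JDN 2327007).
That day falls on 5 Tobi 1375 AM in the Coptic calendar.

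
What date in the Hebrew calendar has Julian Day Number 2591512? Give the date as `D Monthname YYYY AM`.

The Gregorian equivalent of JDN 2591512 is 21 March 2383.
In the Hebrew calendar that day is 15 Adar II 6143 AM.

15 Adar II 6143 AM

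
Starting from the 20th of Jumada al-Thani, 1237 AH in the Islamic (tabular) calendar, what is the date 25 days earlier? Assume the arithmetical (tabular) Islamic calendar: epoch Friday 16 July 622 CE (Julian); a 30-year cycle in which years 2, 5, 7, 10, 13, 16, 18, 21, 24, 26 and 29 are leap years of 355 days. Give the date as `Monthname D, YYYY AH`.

Jumada al-Awwal 25, 1237 AH

The starting date is JDN 2386604; 2386604 − 25 = 2386579.
JDN 2386579 corresponds to Jumada al-Awwal 25, 1237 AH.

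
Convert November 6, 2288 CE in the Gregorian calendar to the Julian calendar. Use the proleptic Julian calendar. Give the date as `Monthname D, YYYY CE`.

The Julian–Gregorian offset here is 15 days (Julian trailing).
6 November 2288 Gregorian − 15 days → 22 October 2288 Julian.

October 22, 2288 CE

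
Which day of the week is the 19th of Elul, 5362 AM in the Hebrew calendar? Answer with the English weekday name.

Thursday

This is JDN 2306426 (5 September 1602 Gregorian).
2306426 ≡ 3 (mod 7); counting from Monday = 0 gives Thursday.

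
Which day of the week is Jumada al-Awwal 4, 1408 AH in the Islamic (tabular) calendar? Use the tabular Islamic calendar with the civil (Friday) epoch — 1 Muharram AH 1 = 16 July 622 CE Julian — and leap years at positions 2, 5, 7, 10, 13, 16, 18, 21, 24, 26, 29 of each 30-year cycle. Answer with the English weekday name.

In the Gregorian calendar this is 25 December 1987 (JDN 2447155).
Since JDN mod 7 = 4 (0 = Monday), the day is Friday.

Friday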